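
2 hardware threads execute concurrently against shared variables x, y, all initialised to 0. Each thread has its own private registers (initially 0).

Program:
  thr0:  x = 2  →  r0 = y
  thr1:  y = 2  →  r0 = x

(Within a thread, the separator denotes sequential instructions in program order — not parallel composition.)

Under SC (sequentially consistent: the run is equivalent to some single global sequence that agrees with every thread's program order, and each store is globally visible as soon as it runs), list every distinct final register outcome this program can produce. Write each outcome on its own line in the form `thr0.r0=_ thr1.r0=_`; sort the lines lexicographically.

outcome vector order: (thr0.r0,thr1.r0)
|SC outcomes| = 3

thr0.r0=0 thr1.r0=2
thr0.r0=2 thr1.r0=0
thr0.r0=2 thr1.r0=2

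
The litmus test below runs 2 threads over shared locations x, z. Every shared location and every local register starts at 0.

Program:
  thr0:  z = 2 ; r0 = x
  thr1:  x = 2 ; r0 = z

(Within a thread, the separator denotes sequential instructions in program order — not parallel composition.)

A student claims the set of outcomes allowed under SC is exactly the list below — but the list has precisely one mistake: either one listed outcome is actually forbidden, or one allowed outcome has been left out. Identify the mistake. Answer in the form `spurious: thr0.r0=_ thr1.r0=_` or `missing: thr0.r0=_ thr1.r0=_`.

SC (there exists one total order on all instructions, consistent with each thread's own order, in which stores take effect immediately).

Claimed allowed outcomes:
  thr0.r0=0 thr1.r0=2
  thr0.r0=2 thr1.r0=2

missing: thr0.r0=2 thr1.r0=0

outcome vector order: (thr0.r0,thr1.r0)
SC (3): 0/2; 2/0; 2/2
SC∖claimed = {2/0}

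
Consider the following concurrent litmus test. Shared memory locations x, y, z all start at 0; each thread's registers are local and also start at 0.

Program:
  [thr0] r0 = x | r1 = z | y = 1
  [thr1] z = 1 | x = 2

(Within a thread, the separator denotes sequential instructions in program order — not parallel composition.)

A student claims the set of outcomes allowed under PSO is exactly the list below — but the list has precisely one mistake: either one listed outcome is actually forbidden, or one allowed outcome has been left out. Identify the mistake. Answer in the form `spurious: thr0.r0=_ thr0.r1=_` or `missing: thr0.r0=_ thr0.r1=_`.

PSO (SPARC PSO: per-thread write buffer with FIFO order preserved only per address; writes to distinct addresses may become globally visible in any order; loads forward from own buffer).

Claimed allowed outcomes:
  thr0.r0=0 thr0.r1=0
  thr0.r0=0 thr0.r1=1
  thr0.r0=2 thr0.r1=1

outcome vector order: (thr0.r0,thr0.r1)
[PSO] allowed = {0/0 0/1 2/0 2/1}
PSO∖claimed = {2/0}

missing: thr0.r0=2 thr0.r1=0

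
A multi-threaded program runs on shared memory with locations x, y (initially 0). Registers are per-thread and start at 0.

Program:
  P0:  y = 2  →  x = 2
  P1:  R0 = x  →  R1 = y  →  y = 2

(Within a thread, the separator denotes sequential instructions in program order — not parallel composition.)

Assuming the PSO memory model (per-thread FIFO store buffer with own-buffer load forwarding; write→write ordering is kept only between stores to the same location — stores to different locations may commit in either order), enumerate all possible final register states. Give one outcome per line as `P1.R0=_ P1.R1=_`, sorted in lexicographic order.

outcome vector order: (P1.R0,P1.R1)
|PSO outcomes| = 4

P1.R0=0 P1.R1=0
P1.R0=0 P1.R1=2
P1.R0=2 P1.R1=0
P1.R0=2 P1.R1=2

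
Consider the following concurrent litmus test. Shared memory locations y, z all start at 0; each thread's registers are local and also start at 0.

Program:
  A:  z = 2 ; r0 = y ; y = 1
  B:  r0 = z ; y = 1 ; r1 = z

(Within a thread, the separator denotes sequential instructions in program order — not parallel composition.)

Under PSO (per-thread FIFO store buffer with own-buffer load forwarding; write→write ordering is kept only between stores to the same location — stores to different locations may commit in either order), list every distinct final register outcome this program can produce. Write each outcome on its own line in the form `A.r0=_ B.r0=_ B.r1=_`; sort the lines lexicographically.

outcome vector order: (A.r0,B.r0,B.r1)
|PSO outcomes| = 6

A.r0=0 B.r0=0 B.r1=0
A.r0=0 B.r0=0 B.r1=2
A.r0=0 B.r0=2 B.r1=2
A.r0=1 B.r0=0 B.r1=0
A.r0=1 B.r0=0 B.r1=2
A.r0=1 B.r0=2 B.r1=2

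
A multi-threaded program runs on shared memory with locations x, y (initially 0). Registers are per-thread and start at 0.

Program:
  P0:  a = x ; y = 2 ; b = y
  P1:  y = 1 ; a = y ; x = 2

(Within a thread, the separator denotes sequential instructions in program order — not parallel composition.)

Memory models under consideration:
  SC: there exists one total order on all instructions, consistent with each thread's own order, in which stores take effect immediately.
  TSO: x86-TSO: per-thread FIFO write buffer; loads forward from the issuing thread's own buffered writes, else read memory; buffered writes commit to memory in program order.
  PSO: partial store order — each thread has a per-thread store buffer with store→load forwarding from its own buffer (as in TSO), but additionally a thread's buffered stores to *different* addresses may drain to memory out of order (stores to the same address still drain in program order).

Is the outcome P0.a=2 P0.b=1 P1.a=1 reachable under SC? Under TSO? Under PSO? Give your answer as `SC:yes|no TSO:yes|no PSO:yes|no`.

outcome vector order: (P0.a,P0.b,P1.a)
[SC] allowed = {(0,1,1); (0,2,1); (0,2,2); (2,2,1)}
[TSO] allowed = {(0,1,1); (0,2,1); (0,2,2); (2,2,1)}
[PSO] allowed = {(0,1,1); (0,2,1); (0,2,2); (2,1,1); (2,2,1)}
target (2,1,1) ∈ {PSO}

SC:no TSO:no PSO:yes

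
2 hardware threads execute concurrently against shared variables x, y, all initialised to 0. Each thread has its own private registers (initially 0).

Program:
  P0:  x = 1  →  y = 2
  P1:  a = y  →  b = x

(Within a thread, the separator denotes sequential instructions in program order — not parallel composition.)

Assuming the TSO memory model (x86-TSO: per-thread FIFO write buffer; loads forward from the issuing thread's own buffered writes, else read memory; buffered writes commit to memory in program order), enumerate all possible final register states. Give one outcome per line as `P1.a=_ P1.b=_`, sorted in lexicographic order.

P1.a=0 P1.b=0
P1.a=0 P1.b=1
P1.a=2 P1.b=1

outcome vector order: (P1.a,P1.b)
|TSO outcomes| = 3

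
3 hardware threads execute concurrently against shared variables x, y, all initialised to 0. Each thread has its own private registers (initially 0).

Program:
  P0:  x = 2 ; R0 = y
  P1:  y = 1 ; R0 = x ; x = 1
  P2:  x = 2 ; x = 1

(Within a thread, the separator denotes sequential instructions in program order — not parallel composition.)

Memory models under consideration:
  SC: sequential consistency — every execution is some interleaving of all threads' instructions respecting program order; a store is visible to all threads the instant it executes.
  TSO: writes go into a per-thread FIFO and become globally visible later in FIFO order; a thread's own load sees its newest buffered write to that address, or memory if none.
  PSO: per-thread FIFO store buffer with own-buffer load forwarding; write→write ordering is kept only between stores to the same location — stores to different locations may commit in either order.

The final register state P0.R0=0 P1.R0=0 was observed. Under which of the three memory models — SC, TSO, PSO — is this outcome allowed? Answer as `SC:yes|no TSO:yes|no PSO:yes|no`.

SC:no TSO:yes PSO:yes

outcome vector order: (P0.R0,P1.R0)
[SC] allowed = {<0 1>; <0 2>; <1 0>; <1 1>; <1 2>}
[TSO] allowed = {<0 0>; <0 1>; <0 2>; <1 0>; <1 1>; <1 2>}
[PSO] allowed = {<0 0>; <0 1>; <0 2>; <1 0>; <1 1>; <1 2>}
target <0 0> ∈ {TSO,PSO}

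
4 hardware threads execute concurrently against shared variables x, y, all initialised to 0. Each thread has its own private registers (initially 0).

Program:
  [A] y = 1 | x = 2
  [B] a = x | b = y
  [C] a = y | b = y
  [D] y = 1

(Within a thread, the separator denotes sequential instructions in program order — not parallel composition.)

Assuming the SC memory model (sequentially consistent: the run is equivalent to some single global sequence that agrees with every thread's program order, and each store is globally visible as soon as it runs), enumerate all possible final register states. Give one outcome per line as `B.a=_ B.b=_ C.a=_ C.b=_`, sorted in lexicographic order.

outcome vector order: (B.a,B.b,C.a,C.b)
|SC outcomes| = 9

B.a=0 B.b=0 C.a=0 C.b=0
B.a=0 B.b=0 C.a=0 C.b=1
B.a=0 B.b=0 C.a=1 C.b=1
B.a=0 B.b=1 C.a=0 C.b=0
B.a=0 B.b=1 C.a=0 C.b=1
B.a=0 B.b=1 C.a=1 C.b=1
B.a=2 B.b=1 C.a=0 C.b=0
B.a=2 B.b=1 C.a=0 C.b=1
B.a=2 B.b=1 C.a=1 C.b=1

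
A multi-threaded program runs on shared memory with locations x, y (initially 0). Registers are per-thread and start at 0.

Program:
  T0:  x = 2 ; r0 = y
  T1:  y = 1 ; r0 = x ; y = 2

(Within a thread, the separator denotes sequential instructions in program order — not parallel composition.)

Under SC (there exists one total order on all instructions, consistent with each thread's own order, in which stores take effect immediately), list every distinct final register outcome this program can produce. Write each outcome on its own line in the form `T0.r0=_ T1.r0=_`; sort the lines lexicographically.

outcome vector order: (T0.r0,T1.r0)
|SC outcomes| = 5

T0.r0=0 T1.r0=2
T0.r0=1 T1.r0=0
T0.r0=1 T1.r0=2
T0.r0=2 T1.r0=0
T0.r0=2 T1.r0=2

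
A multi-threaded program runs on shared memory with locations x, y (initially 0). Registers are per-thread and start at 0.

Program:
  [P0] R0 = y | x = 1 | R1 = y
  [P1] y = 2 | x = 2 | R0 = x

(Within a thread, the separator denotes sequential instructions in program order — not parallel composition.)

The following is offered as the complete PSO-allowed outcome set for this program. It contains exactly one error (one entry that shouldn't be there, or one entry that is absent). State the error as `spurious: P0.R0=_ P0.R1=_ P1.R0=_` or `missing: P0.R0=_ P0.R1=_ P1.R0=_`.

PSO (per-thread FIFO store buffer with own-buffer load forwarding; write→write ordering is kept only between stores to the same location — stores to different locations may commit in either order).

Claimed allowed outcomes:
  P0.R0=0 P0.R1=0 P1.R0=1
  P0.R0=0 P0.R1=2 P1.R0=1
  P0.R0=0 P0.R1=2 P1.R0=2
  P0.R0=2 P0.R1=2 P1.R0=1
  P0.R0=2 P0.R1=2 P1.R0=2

missing: P0.R0=0 P0.R1=0 P1.R0=2

outcome vector order: (P0.R0,P0.R1,P1.R0)
PSO: 6 outcomes — {0/0/1; 0/0/2; 0/2/1; 0/2/2; 2/2/1; 2/2/2}
PSO∖claimed = {0/0/2}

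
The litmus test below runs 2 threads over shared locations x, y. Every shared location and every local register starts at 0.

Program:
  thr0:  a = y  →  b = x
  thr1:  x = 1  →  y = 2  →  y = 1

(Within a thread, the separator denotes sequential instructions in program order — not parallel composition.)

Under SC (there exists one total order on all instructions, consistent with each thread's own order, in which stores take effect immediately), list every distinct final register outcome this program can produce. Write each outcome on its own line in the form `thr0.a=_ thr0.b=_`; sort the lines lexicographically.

outcome vector order: (thr0.a,thr0.b)
|SC outcomes| = 4

thr0.a=0 thr0.b=0
thr0.a=0 thr0.b=1
thr0.a=1 thr0.b=1
thr0.a=2 thr0.b=1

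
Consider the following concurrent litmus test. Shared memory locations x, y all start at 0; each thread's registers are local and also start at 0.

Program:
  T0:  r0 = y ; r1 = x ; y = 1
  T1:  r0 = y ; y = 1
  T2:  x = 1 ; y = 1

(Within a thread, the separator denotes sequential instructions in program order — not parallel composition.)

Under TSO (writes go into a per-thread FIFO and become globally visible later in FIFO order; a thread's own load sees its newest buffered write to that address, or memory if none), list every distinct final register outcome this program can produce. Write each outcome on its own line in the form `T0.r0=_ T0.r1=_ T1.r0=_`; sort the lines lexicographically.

T0.r0=0 T0.r1=0 T1.r0=0
T0.r0=0 T0.r1=0 T1.r0=1
T0.r0=0 T0.r1=1 T1.r0=0
T0.r0=0 T0.r1=1 T1.r0=1
T0.r0=1 T0.r1=0 T1.r0=0
T0.r0=1 T0.r1=1 T1.r0=0
T0.r0=1 T0.r1=1 T1.r0=1

outcome vector order: (T0.r0,T0.r1,T1.r0)
|TSO outcomes| = 7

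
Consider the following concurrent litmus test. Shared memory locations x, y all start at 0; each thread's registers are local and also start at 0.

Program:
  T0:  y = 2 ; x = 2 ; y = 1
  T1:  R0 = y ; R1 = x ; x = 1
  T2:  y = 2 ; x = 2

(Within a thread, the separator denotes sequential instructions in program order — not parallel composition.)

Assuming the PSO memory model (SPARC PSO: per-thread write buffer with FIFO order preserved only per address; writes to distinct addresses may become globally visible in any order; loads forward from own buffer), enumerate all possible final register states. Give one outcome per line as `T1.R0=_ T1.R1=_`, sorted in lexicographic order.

T1.R0=0 T1.R1=0
T1.R0=0 T1.R1=2
T1.R0=1 T1.R1=0
T1.R0=1 T1.R1=2
T1.R0=2 T1.R1=0
T1.R0=2 T1.R1=2

outcome vector order: (T1.R0,T1.R1)
|PSO outcomes| = 6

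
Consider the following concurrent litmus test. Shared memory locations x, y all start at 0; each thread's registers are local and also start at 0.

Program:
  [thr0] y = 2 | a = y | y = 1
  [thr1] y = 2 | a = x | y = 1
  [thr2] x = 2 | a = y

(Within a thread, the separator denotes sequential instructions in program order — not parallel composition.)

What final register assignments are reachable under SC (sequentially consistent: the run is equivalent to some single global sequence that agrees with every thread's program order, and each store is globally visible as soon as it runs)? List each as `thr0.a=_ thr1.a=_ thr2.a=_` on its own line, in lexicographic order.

thr0.a=1 thr1.a=0 thr2.a=1
thr0.a=1 thr1.a=0 thr2.a=2
thr0.a=1 thr1.a=2 thr2.a=0
thr0.a=1 thr1.a=2 thr2.a=1
thr0.a=1 thr1.a=2 thr2.a=2
thr0.a=2 thr1.a=0 thr2.a=1
thr0.a=2 thr1.a=0 thr2.a=2
thr0.a=2 thr1.a=2 thr2.a=0
thr0.a=2 thr1.a=2 thr2.a=1
thr0.a=2 thr1.a=2 thr2.a=2

outcome vector order: (thr0.a,thr1.a,thr2.a)
|SC outcomes| = 10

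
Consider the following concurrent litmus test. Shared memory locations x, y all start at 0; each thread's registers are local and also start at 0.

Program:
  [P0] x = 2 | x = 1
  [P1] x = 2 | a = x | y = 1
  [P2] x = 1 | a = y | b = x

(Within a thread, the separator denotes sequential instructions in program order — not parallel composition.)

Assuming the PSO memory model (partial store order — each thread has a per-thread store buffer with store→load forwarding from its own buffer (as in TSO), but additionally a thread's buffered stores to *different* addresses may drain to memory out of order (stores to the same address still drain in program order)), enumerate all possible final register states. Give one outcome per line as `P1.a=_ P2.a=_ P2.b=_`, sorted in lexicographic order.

outcome vector order: (P1.a,P2.a,P2.b)
|PSO outcomes| = 8

P1.a=1 P2.a=0 P2.b=1
P1.a=1 P2.a=0 P2.b=2
P1.a=1 P2.a=1 P2.b=1
P1.a=1 P2.a=1 P2.b=2
P1.a=2 P2.a=0 P2.b=1
P1.a=2 P2.a=0 P2.b=2
P1.a=2 P2.a=1 P2.b=1
P1.a=2 P2.a=1 P2.b=2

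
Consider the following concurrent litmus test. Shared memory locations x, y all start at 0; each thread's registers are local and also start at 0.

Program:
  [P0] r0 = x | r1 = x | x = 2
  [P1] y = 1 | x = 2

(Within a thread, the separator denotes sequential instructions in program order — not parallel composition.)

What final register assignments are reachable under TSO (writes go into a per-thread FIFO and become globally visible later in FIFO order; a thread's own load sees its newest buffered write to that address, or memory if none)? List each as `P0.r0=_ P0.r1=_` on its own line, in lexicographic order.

outcome vector order: (P0.r0,P0.r1)
|TSO outcomes| = 3

P0.r0=0 P0.r1=0
P0.r0=0 P0.r1=2
P0.r0=2 P0.r1=2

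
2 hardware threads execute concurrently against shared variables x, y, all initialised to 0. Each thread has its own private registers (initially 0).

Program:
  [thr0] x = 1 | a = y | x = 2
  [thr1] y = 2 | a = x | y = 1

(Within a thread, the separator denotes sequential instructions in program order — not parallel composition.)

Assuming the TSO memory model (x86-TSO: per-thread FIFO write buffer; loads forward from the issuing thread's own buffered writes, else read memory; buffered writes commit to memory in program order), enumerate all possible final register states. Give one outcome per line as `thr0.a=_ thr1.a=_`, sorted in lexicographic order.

outcome vector order: (thr0.a,thr1.a)
|TSO outcomes| = 8

thr0.a=0 thr1.a=0
thr0.a=0 thr1.a=1
thr0.a=0 thr1.a=2
thr0.a=1 thr1.a=0
thr0.a=1 thr1.a=1
thr0.a=2 thr1.a=0
thr0.a=2 thr1.a=1
thr0.a=2 thr1.a=2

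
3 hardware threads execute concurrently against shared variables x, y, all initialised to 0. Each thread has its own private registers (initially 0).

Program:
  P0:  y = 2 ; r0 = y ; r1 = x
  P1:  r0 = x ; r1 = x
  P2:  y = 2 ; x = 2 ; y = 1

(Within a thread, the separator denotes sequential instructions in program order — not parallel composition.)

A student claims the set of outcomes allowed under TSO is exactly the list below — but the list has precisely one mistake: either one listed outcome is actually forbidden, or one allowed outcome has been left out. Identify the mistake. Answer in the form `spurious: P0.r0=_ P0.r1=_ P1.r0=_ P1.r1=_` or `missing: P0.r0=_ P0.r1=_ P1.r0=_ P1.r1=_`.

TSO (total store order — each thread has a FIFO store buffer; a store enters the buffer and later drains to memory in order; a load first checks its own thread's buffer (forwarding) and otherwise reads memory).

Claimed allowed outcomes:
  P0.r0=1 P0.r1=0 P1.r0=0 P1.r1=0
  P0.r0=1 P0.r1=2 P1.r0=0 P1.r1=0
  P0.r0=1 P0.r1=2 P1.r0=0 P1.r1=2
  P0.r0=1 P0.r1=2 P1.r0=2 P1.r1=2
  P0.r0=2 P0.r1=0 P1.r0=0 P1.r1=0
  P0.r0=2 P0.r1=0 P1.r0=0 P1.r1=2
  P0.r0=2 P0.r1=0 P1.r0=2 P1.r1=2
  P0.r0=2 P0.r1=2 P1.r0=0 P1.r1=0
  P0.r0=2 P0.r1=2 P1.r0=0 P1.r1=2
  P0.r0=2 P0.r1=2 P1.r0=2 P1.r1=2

spurious: P0.r0=1 P0.r1=0 P1.r0=0 P1.r1=0

outcome vector order: (P0.r0,P0.r1,P1.r0,P1.r1)
[TSO] allowed = {1/2/0/0; 1/2/0/2; 1/2/2/2; 2/0/0/0; 2/0/0/2; 2/0/2/2; 2/2/0/0; 2/2/0/2; 2/2/2/2}
claimed∖TSO = {1/0/0/0}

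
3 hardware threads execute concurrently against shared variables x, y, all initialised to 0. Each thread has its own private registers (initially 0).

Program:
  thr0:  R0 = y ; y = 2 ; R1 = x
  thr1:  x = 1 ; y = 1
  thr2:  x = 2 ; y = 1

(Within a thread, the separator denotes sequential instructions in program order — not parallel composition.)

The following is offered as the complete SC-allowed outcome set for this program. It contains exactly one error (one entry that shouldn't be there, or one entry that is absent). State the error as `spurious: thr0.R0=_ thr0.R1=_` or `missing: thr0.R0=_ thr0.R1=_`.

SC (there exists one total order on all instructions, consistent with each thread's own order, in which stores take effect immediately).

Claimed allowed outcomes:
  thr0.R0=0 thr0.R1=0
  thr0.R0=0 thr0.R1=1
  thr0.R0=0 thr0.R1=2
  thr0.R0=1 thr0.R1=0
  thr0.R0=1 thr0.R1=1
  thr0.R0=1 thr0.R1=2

spurious: thr0.R0=1 thr0.R1=0

outcome vector order: (thr0.R0,thr0.R1)
under SC → <0 0>; <0 1>; <0 2>; <1 1>; <1 2>
claimed∖SC = {<1 0>}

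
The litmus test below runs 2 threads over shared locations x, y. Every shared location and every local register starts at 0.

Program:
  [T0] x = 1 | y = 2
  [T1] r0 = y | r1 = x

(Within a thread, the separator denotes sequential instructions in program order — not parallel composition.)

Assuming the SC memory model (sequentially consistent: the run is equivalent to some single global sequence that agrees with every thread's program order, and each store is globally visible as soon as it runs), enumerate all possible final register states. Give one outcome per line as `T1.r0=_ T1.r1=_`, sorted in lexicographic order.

T1.r0=0 T1.r1=0
T1.r0=0 T1.r1=1
T1.r0=2 T1.r1=1

outcome vector order: (T1.r0,T1.r1)
|SC outcomes| = 3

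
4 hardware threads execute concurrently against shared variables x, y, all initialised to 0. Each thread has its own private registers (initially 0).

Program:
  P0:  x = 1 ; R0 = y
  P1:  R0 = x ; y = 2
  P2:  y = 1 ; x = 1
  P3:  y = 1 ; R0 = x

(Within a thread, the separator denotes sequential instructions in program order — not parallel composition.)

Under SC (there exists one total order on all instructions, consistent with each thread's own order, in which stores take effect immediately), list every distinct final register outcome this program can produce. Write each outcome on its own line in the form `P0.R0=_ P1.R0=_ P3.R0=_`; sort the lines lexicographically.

outcome vector order: (P0.R0,P1.R0,P3.R0)
|SC outcomes| = 10

P0.R0=0 P1.R0=0 P3.R0=1
P0.R0=0 P1.R0=1 P3.R0=1
P0.R0=1 P1.R0=0 P3.R0=0
P0.R0=1 P1.R0=0 P3.R0=1
P0.R0=1 P1.R0=1 P3.R0=0
P0.R0=1 P1.R0=1 P3.R0=1
P0.R0=2 P1.R0=0 P3.R0=0
P0.R0=2 P1.R0=0 P3.R0=1
P0.R0=2 P1.R0=1 P3.R0=0
P0.R0=2 P1.R0=1 P3.R0=1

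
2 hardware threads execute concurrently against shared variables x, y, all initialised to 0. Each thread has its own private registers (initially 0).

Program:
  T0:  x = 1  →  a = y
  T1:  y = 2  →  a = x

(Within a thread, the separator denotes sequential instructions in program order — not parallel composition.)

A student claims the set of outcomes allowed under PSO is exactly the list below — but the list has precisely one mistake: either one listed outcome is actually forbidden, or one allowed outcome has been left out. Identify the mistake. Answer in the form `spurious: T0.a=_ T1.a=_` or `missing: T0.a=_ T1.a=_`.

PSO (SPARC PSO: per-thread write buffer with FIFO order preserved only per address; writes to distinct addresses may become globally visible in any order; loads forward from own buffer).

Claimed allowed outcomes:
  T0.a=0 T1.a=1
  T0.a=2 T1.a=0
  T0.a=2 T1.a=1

missing: T0.a=0 T1.a=0

outcome vector order: (T0.a,T1.a)
[PSO] allowed = {00 01 20 21}
PSO∖claimed = {00}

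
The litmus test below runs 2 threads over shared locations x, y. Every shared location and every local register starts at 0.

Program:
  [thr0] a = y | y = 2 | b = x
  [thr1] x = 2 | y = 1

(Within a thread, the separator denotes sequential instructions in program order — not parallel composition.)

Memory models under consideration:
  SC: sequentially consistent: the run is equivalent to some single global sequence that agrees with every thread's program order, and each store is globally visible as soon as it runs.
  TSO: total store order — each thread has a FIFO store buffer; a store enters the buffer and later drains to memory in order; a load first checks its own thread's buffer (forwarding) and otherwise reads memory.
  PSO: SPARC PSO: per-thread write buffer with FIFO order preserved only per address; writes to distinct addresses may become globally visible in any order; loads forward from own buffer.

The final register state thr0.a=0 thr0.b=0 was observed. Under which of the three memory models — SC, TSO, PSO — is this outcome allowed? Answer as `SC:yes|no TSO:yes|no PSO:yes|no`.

SC:yes TSO:yes PSO:yes

outcome vector order: (thr0.a,thr0.b)
[SC] allowed = {<0 0>, <0 2>, <1 2>}
[TSO] allowed = {<0 0>, <0 2>, <1 2>}
[PSO] allowed = {<0 0>, <0 2>, <1 0>, <1 2>}
target <0 0> ∈ {SC,TSO,PSO}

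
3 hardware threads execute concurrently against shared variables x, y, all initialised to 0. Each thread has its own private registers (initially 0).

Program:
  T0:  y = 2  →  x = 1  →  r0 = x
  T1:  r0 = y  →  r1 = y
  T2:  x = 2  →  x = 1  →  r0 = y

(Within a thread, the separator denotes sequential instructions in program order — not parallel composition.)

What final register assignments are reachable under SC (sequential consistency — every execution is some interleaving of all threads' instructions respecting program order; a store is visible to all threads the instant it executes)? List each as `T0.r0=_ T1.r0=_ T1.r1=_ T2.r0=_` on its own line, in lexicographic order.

T0.r0=1 T1.r0=0 T1.r1=0 T2.r0=0
T0.r0=1 T1.r0=0 T1.r1=0 T2.r0=2
T0.r0=1 T1.r0=0 T1.r1=2 T2.r0=0
T0.r0=1 T1.r0=0 T1.r1=2 T2.r0=2
T0.r0=1 T1.r0=2 T1.r1=2 T2.r0=0
T0.r0=1 T1.r0=2 T1.r1=2 T2.r0=2
T0.r0=2 T1.r0=0 T1.r1=0 T2.r0=2
T0.r0=2 T1.r0=0 T1.r1=2 T2.r0=2
T0.r0=2 T1.r0=2 T1.r1=2 T2.r0=2

outcome vector order: (T0.r0,T1.r0,T1.r1,T2.r0)
|SC outcomes| = 9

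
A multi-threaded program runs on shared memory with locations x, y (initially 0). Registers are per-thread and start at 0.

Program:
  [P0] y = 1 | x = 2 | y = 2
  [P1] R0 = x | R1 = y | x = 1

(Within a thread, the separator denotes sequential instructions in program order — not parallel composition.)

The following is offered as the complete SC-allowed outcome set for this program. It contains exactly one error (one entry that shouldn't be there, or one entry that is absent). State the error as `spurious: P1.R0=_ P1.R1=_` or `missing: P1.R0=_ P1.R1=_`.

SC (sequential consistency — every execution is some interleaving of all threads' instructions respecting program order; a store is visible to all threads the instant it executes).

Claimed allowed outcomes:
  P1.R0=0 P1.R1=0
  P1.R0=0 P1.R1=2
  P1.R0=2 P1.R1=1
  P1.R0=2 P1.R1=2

missing: P1.R0=0 P1.R1=1

outcome vector order: (P1.R0,P1.R1)
[SC] allowed = {00, 01, 02, 21, 22}
SC∖claimed = {01}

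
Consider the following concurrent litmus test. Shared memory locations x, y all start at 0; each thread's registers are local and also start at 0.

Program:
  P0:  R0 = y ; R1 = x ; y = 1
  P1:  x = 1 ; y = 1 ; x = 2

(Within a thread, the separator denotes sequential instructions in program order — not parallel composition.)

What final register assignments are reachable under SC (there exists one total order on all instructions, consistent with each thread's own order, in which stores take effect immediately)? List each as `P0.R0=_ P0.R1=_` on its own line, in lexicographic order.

outcome vector order: (P0.R0,P0.R1)
|SC outcomes| = 5

P0.R0=0 P0.R1=0
P0.R0=0 P0.R1=1
P0.R0=0 P0.R1=2
P0.R0=1 P0.R1=1
P0.R0=1 P0.R1=2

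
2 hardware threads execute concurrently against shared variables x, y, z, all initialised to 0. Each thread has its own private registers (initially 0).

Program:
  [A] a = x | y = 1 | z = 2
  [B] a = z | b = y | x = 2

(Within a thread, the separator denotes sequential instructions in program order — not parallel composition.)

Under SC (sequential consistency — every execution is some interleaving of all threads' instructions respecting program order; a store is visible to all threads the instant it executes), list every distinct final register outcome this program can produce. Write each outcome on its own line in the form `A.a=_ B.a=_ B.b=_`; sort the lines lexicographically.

outcome vector order: (A.a,B.a,B.b)
|SC outcomes| = 4

A.a=0 B.a=0 B.b=0
A.a=0 B.a=0 B.b=1
A.a=0 B.a=2 B.b=1
A.a=2 B.a=0 B.b=0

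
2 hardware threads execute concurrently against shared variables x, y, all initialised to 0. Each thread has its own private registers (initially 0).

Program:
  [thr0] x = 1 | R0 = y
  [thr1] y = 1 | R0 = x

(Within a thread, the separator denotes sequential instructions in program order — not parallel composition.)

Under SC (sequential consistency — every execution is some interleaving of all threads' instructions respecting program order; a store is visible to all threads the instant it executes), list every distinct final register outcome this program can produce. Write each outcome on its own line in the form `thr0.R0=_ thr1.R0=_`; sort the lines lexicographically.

outcome vector order: (thr0.R0,thr1.R0)
|SC outcomes| = 3

thr0.R0=0 thr1.R0=1
thr0.R0=1 thr1.R0=0
thr0.R0=1 thr1.R0=1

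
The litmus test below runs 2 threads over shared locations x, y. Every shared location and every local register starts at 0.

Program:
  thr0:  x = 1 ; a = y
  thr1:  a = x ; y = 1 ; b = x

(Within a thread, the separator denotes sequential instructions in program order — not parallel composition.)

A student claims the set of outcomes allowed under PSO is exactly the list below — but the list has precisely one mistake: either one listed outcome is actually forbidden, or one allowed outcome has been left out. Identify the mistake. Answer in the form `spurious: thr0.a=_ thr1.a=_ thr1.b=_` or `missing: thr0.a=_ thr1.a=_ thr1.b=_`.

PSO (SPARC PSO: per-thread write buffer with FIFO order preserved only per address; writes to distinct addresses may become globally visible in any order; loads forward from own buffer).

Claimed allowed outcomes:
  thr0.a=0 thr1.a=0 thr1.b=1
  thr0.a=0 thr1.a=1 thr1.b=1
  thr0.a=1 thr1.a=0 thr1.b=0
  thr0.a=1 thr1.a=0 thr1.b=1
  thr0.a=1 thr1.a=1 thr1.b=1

outcome vector order: (thr0.a,thr1.a,thr1.b)
[PSO] allowed = {(0,0,0), (0,0,1), (0,1,1), (1,0,0), (1,0,1), (1,1,1)}
PSO∖claimed = {(0,0,0)}

missing: thr0.a=0 thr1.a=0 thr1.b=0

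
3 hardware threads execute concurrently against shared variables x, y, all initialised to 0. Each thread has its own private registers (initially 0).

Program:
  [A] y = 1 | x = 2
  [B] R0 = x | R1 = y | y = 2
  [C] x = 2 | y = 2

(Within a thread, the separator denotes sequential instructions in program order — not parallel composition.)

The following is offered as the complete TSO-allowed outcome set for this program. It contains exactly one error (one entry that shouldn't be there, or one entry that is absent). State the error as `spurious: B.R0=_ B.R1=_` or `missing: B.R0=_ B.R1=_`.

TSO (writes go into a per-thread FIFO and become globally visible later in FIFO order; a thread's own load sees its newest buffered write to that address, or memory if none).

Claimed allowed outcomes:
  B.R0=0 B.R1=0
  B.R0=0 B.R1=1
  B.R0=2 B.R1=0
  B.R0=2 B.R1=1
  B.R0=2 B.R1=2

missing: B.R0=0 B.R1=2

outcome vector order: (B.R0,B.R1)
under TSO → 0/0; 0/1; 0/2; 2/0; 2/1; 2/2
TSO∖claimed = {0/2}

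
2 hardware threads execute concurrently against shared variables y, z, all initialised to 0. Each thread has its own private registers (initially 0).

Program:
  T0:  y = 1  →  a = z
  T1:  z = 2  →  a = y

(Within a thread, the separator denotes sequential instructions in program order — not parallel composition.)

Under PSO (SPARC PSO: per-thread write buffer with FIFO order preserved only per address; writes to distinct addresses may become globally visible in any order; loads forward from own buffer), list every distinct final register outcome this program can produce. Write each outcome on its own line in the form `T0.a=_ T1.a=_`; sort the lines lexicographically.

T0.a=0 T1.a=0
T0.a=0 T1.a=1
T0.a=2 T1.a=0
T0.a=2 T1.a=1

outcome vector order: (T0.a,T1.a)
|PSO outcomes| = 4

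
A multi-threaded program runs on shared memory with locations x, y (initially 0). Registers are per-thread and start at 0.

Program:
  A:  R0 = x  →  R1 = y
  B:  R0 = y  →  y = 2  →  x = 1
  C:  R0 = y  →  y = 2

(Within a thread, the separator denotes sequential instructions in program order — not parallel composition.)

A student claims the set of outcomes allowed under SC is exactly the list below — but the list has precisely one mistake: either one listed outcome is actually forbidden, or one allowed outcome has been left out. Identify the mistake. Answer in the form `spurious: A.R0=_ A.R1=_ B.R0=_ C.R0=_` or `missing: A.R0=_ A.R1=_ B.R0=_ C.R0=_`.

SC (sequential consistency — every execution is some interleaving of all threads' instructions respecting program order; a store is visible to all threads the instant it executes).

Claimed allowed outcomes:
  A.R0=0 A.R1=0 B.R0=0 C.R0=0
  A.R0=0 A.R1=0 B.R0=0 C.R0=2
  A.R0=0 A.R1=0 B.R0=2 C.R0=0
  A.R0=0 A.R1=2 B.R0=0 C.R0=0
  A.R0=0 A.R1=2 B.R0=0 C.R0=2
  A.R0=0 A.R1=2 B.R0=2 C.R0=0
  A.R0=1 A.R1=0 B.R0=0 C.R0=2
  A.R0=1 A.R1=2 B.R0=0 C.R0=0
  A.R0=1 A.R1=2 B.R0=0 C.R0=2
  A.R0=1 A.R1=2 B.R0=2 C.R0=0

spurious: A.R0=1 A.R1=0 B.R0=0 C.R0=2

outcome vector order: (A.R0,A.R1,B.R0,C.R0)
[SC] allowed = {(0,0,0,0), (0,0,0,2), (0,0,2,0), (0,2,0,0), (0,2,0,2), (0,2,2,0), (1,2,0,0), (1,2,0,2), (1,2,2,0)}
claimed∖SC = {(1,0,0,2)}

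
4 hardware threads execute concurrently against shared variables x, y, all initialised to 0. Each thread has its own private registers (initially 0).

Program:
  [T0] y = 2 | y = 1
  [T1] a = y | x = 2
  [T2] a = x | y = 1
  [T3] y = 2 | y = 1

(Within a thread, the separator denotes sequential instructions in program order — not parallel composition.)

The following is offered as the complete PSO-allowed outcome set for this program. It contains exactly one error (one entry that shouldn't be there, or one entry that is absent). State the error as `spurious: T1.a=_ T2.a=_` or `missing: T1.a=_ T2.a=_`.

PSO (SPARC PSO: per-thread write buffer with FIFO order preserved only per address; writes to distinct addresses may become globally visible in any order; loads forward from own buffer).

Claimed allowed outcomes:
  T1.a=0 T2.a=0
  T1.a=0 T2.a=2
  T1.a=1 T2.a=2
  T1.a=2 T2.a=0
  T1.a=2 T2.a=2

missing: T1.a=1 T2.a=0

outcome vector order: (T1.a,T2.a)
under PSO → 0/0 0/2 1/0 1/2 2/0 2/2
PSO∖claimed = {1/0}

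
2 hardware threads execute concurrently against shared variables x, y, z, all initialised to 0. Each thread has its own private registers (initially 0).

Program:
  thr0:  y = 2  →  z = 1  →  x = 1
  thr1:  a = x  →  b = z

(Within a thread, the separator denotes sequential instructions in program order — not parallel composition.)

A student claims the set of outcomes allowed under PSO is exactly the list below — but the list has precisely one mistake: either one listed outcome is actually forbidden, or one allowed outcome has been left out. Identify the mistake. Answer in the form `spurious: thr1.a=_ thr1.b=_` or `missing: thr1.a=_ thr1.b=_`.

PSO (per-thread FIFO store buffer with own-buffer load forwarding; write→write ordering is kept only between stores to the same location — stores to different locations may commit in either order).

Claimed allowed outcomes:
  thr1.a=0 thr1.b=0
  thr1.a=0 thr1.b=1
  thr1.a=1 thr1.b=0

missing: thr1.a=1 thr1.b=1

outcome vector order: (thr1.a,thr1.b)
under PSO → <0 0>; <0 1>; <1 0>; <1 1>
PSO∖claimed = {<1 1>}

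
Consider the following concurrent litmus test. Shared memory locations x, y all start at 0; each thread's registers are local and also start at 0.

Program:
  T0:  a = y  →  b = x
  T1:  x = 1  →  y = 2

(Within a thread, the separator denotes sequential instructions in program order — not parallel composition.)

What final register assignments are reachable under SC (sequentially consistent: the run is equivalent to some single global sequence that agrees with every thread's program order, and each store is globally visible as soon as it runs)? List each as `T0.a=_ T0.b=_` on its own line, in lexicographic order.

T0.a=0 T0.b=0
T0.a=0 T0.b=1
T0.a=2 T0.b=1

outcome vector order: (T0.a,T0.b)
|SC outcomes| = 3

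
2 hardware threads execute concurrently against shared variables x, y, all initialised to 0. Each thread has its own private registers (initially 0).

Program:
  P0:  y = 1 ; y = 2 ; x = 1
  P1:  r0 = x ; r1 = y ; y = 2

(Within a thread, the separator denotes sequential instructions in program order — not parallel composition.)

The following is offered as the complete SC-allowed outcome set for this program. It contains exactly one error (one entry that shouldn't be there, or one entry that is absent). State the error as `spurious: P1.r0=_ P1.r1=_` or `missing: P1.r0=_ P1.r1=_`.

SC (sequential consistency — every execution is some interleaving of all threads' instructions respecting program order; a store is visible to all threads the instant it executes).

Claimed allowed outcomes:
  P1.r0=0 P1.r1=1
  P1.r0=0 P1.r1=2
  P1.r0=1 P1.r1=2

missing: P1.r0=0 P1.r1=0

outcome vector order: (P1.r0,P1.r1)
SC: 4 outcomes — {(0,0) (0,1) (0,2) (1,2)}
SC∖claimed = {(0,0)}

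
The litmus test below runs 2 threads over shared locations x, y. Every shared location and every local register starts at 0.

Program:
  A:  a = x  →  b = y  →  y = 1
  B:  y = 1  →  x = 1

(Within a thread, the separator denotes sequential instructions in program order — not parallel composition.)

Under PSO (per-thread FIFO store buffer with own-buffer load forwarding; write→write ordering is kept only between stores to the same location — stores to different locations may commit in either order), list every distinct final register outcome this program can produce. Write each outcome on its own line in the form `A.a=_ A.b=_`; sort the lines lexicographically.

A.a=0 A.b=0
A.a=0 A.b=1
A.a=1 A.b=0
A.a=1 A.b=1

outcome vector order: (A.a,A.b)
|PSO outcomes| = 4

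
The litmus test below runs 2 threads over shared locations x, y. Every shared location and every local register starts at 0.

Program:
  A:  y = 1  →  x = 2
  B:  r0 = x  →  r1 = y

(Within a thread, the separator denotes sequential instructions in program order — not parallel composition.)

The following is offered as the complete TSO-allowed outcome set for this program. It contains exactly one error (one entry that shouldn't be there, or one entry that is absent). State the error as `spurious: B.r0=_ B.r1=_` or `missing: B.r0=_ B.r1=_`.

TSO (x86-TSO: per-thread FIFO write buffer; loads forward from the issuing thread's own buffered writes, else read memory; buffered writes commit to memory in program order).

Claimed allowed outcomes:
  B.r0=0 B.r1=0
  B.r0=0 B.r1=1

outcome vector order: (B.r0,B.r1)
under TSO → <0 0> <0 1> <2 1>
TSO∖claimed = {<2 1>}

missing: B.r0=2 B.r1=1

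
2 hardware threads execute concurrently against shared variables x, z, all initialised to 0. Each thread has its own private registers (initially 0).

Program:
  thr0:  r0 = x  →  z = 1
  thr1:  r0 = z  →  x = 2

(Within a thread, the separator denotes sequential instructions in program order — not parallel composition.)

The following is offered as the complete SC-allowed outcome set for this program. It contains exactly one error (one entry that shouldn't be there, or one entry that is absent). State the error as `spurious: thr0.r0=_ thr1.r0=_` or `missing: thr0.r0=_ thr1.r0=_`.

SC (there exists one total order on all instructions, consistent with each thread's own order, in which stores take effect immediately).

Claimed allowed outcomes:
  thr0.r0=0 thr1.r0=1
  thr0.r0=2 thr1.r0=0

outcome vector order: (thr0.r0,thr1.r0)
under SC → 00, 01, 20
SC∖claimed = {00}

missing: thr0.r0=0 thr1.r0=0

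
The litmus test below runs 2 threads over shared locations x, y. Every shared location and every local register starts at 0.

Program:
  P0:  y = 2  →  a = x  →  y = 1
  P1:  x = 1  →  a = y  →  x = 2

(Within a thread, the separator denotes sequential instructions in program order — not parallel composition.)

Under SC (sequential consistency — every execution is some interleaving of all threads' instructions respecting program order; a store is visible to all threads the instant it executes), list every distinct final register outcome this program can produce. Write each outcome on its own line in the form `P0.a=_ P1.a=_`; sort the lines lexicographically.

P0.a=0 P1.a=1
P0.a=0 P1.a=2
P0.a=1 P1.a=0
P0.a=1 P1.a=1
P0.a=1 P1.a=2
P0.a=2 P1.a=0
P0.a=2 P1.a=2

outcome vector order: (P0.a,P1.a)
|SC outcomes| = 7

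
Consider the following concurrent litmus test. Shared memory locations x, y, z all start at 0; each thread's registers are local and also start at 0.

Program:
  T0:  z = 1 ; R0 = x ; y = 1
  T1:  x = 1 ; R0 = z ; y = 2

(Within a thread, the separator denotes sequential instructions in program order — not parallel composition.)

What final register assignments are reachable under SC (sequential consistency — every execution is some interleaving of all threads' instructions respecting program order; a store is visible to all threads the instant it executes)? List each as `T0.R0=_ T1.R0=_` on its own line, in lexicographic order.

T0.R0=0 T1.R0=1
T0.R0=1 T1.R0=0
T0.R0=1 T1.R0=1

outcome vector order: (T0.R0,T1.R0)
|SC outcomes| = 3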